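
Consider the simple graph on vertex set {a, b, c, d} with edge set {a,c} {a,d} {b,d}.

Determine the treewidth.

A width-1 tree decomposition is:
Bags: B1 = {b, d}  B2 = {a, d}  B3 = {a, c}
Tree: B1–B2, B2–B3
The largest bag has 2 vertices, giving width 1; this decomposition certifies tw(G) ≤ 1. Any graph with an edge has treewidth ≥ 1, and G has the edge b–d. Hence tw(G) = 1 exactly.

1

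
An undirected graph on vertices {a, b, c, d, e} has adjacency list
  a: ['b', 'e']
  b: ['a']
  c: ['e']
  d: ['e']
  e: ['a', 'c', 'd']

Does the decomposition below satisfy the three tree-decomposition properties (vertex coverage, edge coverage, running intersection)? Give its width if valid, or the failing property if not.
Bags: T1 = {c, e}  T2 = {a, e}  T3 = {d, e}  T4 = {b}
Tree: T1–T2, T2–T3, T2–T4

A tree decomposition must satisfy three properties: every vertex lies in some bag; for every edge, both endpoints lie together in some bag; and for every vertex, the bags containing it form a connected subtree. Here edge (a,b) lies in no bag, so the decomposition is invalid.

No — edge (a,b) lies in no bag.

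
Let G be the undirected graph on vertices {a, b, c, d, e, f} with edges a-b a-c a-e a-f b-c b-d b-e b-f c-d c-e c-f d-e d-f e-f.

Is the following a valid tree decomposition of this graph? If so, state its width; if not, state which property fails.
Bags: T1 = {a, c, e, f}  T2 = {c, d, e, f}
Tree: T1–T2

No — vertex b appears in no bag.

A tree decomposition must satisfy three properties: every vertex lies in some bag; for every edge, both endpoints lie together in some bag; and for every vertex, the bags containing it form a connected subtree. Here vertex b appears in no bag, so the decomposition is invalid.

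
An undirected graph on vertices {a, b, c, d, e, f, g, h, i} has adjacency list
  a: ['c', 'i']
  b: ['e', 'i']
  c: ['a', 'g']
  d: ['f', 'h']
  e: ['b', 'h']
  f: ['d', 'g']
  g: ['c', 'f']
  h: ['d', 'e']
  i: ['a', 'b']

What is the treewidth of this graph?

A width-2 tree decomposition is:
Bags: B1 = {b, e, h}  B2 = {b, h, i}  B3 = {a, h, i}  B4 = {a, c, h}  B5 = {c, g, h}  B6 = {f, g, h}  B7 = {d, f, h}
Tree: B1–B2, B2–B3, B3–B4, B4–B5, B5–B6, B6–B7
The largest bag has 3 vertices, giving width 2; this decomposition certifies tw(G) ≤ 2. The edges h–e–b–i–a–c–g–f–d–h form a cycle, so G is not a tree and its treewidth is at least 2. Hence tw(G) = 2 exactly.

2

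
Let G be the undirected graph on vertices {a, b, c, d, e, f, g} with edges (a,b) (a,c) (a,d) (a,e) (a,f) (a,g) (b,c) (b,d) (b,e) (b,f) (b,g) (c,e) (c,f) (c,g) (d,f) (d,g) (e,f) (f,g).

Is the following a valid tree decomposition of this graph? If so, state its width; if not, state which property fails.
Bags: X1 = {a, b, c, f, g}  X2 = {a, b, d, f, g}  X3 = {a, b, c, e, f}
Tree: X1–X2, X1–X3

Vertex coverage: the bags together contain {a, b, c, d, e, f, g}, the full vertex set. Edge coverage: each edge of G has both endpoints in at least one bag. Running intersection: for every vertex, the bags containing it form a connected subtree. All three properties hold, so this is a valid tree decomposition of width max|bag| − 1 = 4, and hence tw(G) ≤ 4.

Yes; width 4.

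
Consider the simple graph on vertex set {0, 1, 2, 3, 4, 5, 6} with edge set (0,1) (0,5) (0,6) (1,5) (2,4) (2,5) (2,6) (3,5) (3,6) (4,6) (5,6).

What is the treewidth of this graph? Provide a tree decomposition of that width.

Treewidth 2.
One optimal decomposition is:
Bags: B1 = {2, 5, 6}  B2 = {3, 5, 6}  B3 = {0, 5, 6}  B4 = {0, 1, 5}  B5 = {2, 4, 6}
Tree: B1–B2, B2–B3, B3–B4, B1–B5

Every bag has size at most 3, so the width is 3 − 1 = 2 and tw(G) ≤ 2. Conversely, {2, 4, 6} is a clique of size 3, and the vertices of any clique must share a bag in every tree decomposition; so some bag has ≥ 3 vertices and tw(G) ≥ 2. Hence tw(G) = 2 exactly.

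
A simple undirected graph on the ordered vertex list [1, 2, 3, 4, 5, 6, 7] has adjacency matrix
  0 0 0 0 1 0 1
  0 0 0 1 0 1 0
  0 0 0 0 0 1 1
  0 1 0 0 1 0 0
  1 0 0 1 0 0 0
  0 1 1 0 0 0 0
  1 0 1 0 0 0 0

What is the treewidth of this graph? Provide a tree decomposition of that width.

Treewidth 2.
Bags: B1 = {2, 4, 6}  B2 = {3, 4, 6}  B3 = {3, 4, 7}  B4 = {1, 4, 7}  B5 = {1, 4, 5}
Tree: B1–B2, B2–B3, B3–B4, B4–B5

The largest bag has 3 vertices, giving width 2; this decomposition certifies tw(G) ≤ 2. Since 4–2–6–3–7–1–5–4 is a cycle in G, G is not acyclic. Forests are exactly the graphs of treewidth ≤ 1, so tw(G) ≥ 2. The upper and lower bounds meet at 2, so that is the treewidth.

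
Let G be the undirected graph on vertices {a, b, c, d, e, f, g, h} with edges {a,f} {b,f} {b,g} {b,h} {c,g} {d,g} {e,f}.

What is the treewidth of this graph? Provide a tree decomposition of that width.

Each bag holds 2 vertices, so the decomposition has width 1, which upper-bounds the treewidth. G has an edge, so its treewidth is at least 1. The upper and lower bounds meet at 1, so that is the treewidth.

Treewidth 1.
Bags: B1 = {b, f}  B2 = {e, f}  B3 = {b, h}  B4 = {b, g}  B5 = {c, g}  B6 = {d, g}  B7 = {a, f}
Tree: B1–B2, B1–B3, B1–B4, B4–B5, B4–B6, B2–B7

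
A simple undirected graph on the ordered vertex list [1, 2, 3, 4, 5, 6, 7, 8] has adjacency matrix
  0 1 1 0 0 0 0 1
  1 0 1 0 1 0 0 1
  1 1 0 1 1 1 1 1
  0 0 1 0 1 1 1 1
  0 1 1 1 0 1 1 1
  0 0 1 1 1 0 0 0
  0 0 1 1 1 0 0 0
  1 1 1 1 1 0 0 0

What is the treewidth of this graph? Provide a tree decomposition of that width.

Treewidth 3.
Bags: B1 = {3, 4, 5, 7}  B2 = {3, 4, 5, 8}  B3 = {3, 4, 5, 6}  B4 = {2, 3, 5, 8}  B5 = {1, 2, 3, 8}
Tree: B1–B2, B1–B3, B2–B4, B4–B5

The largest bag has 4 vertices, giving width 3; this decomposition certifies tw(G) ≤ 3. On the other hand G contains the 4-clique {1, 2, 3, 8}. A clique must lie in a single bag of any decomposition, so no decomposition can have width below 3. Combining the bounds, tw(G) = 3.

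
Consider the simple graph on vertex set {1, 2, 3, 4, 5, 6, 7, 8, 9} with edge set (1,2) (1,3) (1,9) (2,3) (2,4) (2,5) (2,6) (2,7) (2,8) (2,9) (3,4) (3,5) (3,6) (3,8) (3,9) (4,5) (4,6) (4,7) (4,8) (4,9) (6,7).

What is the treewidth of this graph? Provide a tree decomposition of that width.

Each bag holds 4 vertices, so the decomposition has width 3, which upper-bounds the treewidth. On the other hand G contains the 4-clique {1, 2, 3, 9}. A clique must lie in a single bag of any decomposition, so no decomposition can have width below 3. Therefore the treewidth is 3.

Treewidth 3.
Bags: B1 = {2, 3, 4, 6}  B2 = {2, 3, 4, 8}  B3 = {2, 3, 4, 9}  B4 = {2, 4, 6, 7}  B5 = {2, 3, 4, 5}  B6 = {1, 2, 3, 9}
Tree: B1–B2, B2–B3, B1–B4, B2–B5, B3–B6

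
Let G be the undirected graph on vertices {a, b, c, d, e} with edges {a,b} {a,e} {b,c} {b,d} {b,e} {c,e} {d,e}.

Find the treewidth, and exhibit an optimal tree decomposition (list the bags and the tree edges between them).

Treewidth 2.
One such decomposition:
Bags: B1 = {b, c, e}  B2 = {b, d, e}  B3 = {a, b, e}
Tree: B1–B2, B1–B3

Each bag holds 3 vertices, so the decomposition has width 2, which upper-bounds the treewidth. On the other hand G contains the 3-clique {b, d, e}. A clique must lie in a single bag of any decomposition, so no decomposition can have width below 2. Hence tw(G) = 2 exactly.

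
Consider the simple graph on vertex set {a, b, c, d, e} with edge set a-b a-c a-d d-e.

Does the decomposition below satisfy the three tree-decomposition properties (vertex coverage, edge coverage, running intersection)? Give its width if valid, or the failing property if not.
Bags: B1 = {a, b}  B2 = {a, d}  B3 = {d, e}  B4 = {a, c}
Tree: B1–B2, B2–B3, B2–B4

Yes; width 1.

Every vertex of G appears in some bag (union = {a, b, c, d, e}); every edge is covered by a bag; and for each vertex v the set of bags containing v is connected in the bag tree. The decomposition is therefore valid. The largest bag has 2 vertices, so the width is 1.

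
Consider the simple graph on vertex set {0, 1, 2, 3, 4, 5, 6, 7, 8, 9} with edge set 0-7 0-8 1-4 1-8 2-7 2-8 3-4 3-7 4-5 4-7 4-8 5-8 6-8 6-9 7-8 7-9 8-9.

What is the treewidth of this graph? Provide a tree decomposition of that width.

Every bag has size at most 3, so the width is 3 − 1 = 2 and tw(G) ≤ 2. For the lower bound, the 3 vertices {1, 4, 8} are pairwise adjacent, and any tree decomposition puts a clique entirely inside one bag — forcing width ≥ 2. Therefore the treewidth is 2.

Treewidth 2.
Bags: B1 = {4, 7, 8}  B2 = {0, 7, 8}  B3 = {4, 5, 8}  B4 = {3, 4, 7}  B5 = {7, 8, 9}  B6 = {6, 8, 9}  B7 = {2, 7, 8}  B8 = {1, 4, 8}
Tree: B1–B2, B1–B3, B1–B4, B1–B5, B5–B6, B1–B7, B3–B8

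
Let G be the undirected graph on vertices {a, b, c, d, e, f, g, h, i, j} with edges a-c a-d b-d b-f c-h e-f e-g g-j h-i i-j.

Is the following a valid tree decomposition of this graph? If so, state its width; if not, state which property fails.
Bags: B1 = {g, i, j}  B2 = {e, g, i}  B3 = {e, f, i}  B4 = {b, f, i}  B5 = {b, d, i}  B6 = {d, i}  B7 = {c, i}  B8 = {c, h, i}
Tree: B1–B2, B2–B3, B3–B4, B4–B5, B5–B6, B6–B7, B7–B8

No — vertex a appears in no bag.

A tree decomposition must satisfy three properties: every vertex lies in some bag; for every edge, both endpoints lie together in some bag; and for every vertex, the bags containing it form a connected subtree. Here vertex a appears in no bag, so the decomposition is invalid.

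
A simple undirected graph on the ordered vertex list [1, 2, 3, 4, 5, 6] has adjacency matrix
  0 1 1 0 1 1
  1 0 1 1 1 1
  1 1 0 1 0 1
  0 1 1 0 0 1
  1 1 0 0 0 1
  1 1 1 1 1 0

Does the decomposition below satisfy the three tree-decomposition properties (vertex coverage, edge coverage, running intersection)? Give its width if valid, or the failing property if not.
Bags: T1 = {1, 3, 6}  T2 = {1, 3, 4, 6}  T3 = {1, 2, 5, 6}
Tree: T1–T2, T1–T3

No — edge (2,3) lies in no bag.

A tree decomposition must satisfy three properties: every vertex lies in some bag; for every edge, both endpoints lie together in some bag; and for every vertex, the bags containing it form a connected subtree. Here edge (2,3) lies in no bag, so the decomposition is invalid.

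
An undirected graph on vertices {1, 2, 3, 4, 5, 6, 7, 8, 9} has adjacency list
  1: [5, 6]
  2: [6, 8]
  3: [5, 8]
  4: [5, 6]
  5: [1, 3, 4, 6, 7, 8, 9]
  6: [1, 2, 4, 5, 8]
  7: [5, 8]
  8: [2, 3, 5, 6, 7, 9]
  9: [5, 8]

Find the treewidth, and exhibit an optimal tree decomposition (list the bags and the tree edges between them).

Treewidth 2.
One such decomposition:
Bags: B1 = {5, 7, 8}  B2 = {5, 6, 8}  B3 = {4, 5, 6}  B4 = {1, 5, 6}  B5 = {5, 8, 9}  B6 = {3, 5, 8}  B7 = {2, 6, 8}
Tree: B1–B2, B2–B3, B2–B4, B1–B5, B1–B6, B2–B7

Each bag holds 3 vertices, so the decomposition has width 2, which upper-bounds the treewidth. On the other hand G contains the 3-clique {2, 6, 8}. A clique must lie in a single bag of any decomposition, so no decomposition can have width below 2. The upper and lower bounds meet at 2, so that is the treewidth.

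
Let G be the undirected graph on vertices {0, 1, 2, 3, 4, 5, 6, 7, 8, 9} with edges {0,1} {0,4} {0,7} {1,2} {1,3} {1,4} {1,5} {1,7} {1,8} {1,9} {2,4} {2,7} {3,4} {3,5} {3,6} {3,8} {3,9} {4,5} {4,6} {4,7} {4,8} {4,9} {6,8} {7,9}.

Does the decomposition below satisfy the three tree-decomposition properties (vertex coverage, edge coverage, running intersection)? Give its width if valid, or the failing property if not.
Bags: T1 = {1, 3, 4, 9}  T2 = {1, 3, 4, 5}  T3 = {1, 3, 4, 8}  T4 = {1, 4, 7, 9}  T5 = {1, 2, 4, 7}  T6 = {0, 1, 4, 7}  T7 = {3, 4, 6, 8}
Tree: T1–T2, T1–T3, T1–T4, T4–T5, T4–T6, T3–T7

Every vertex of G appears in some bag (union = {0, 1, 2, 3, 4, 5, 6, 7, 8, 9}); every edge is covered by a bag; and for each vertex v the set of bags containing v is connected in the bag tree. The decomposition is therefore valid. The largest bag has 4 vertices, so the width is 3.

Yes; width 3.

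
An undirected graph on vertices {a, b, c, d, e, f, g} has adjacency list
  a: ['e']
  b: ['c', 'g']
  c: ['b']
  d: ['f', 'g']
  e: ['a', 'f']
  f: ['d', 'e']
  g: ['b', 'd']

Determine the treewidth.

1

A width-1 tree decomposition is:
Bags: B1 = {a, e}  B2 = {e, f}  B3 = {d, f}  B4 = {d, g}  B5 = {b, g}  B6 = {b, c}
Tree: B1–B2, B2–B3, B3–B4, B4–B5, B5–B6
The largest bag has 2 vertices, giving width 1; this decomposition certifies tw(G) ≤ 1. Any graph with an edge has treewidth ≥ 1, and G has the edge a–e. Therefore the treewidth is 1.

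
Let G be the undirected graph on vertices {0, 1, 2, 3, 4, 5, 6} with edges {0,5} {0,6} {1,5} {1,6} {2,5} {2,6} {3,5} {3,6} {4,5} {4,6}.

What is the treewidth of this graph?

A width-2 tree decomposition is:
Bags: B1 = {4, 5, 6}  B2 = {2, 5, 6}  B3 = {0, 5, 6}  B4 = {3, 5, 6}  B5 = {1, 5, 6}
Tree: B1–B2, B2–B3, B3–B4, B4–B5
Each bag holds 3 vertices, so the decomposition has width 2, which upper-bounds the treewidth. For the lower bound, G contains the cycle 6–4–5–2–6, so G is not a forest; only forests have treewidth ≤ 1, hence tw(G) ≥ 2. Hence tw(G) = 2 exactly.

2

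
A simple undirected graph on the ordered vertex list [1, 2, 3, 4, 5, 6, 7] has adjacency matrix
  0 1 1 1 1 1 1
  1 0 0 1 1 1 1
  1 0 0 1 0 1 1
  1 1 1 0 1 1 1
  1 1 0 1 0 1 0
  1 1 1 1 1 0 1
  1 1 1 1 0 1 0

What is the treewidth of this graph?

A width-4 tree decomposition is:
Bags: B1 = {1, 2, 4, 6, 7}  B2 = {1, 2, 4, 5, 6}  B3 = {1, 3, 4, 6, 7}
Tree: B1–B2, B1–B3
Every bag has size at most 5, so the width is 5 − 1 = 4 and tw(G) ≤ 4. For the lower bound, the 5 vertices {1, 2, 4, 5, 6} are pairwise adjacent, and any tree decomposition puts a clique entirely inside one bag — forcing width ≥ 4. Therefore the treewidth is 4.

4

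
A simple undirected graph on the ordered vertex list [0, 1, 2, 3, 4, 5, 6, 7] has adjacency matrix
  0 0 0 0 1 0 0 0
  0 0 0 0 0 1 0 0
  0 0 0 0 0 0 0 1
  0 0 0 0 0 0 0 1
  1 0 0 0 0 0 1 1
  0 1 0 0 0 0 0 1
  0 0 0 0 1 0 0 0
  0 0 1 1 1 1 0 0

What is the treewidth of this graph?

A width-1 tree decomposition is:
Bags: B1 = {5, 7}  B2 = {4, 7}  B3 = {4, 6}  B4 = {3, 7}  B5 = {2, 7}  B6 = {0, 4}  B7 = {1, 5}
Tree: B1–B2, B2–B3, B2–B4, B1–B5, B2–B6, B1–B7
The largest bag has 2 vertices, giving width 1; this decomposition certifies tw(G) ≤ 1. Since G has at least one edge (e.g. 5–7), it is not an edgeless graph, so tw(G) ≥ 1. The upper and lower bounds meet at 1, so that is the treewidth.

1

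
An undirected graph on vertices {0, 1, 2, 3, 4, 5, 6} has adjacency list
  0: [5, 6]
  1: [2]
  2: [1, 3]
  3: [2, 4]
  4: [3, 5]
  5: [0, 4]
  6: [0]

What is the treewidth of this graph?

1

A width-1 tree decomposition is:
Bags: B1 = {1, 2}  B2 = {2, 3}  B3 = {3, 4}  B4 = {4, 5}  B5 = {0, 5}  B6 = {0, 6}
Tree: B1–B2, B2–B3, B3–B4, B4–B5, B5–B6
Every bag has size at most 2, so the width is 2 − 1 = 1 and tw(G) ≤ 1. Since G has at least one edge (e.g. 1–2), it is not an edgeless graph, so tw(G) ≥ 1. Hence tw(G) = 1 exactly.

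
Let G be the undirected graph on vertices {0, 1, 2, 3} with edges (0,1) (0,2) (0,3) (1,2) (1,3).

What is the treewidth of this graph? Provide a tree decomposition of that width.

Treewidth 2.
Bags: B1 = {0, 1, 2}  B2 = {0, 1, 3}
Tree: B1–B2

Each bag holds 3 vertices, so the decomposition has width 2, which upper-bounds the treewidth. For the lower bound, the 3 vertices {0, 1, 2} are pairwise adjacent, and any tree decomposition puts a clique entirely inside one bag — forcing width ≥ 2. Combining the bounds, tw(G) = 2.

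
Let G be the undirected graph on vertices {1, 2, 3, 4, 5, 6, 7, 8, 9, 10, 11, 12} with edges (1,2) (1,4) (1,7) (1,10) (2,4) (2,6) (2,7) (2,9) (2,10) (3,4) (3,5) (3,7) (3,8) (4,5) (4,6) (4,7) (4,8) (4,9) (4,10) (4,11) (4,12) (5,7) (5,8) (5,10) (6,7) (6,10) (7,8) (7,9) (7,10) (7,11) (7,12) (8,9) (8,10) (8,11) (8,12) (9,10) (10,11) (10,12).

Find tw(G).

4

A width-4 tree decomposition is:
Bags: B1 = {1, 2, 4, 7, 10}  B2 = {2, 4, 7, 9, 10}  B3 = {4, 7, 8, 9, 10}  B4 = {2, 4, 6, 7, 10}  B5 = {4, 5, 7, 8, 10}  B6 = {4, 7, 8, 10, 12}  B7 = {4, 7, 8, 10, 11}  B8 = {3, 4, 5, 7, 8}
Tree: B1–B2, B2–B3, B1–B4, B3–B5, B5–B6, B3–B7, B5–B8
Each bag holds 5 vertices, so the decomposition has width 4, which upper-bounds the treewidth. For the lower bound, the 5 vertices {4, 7, 8, 9, 10} are pairwise adjacent, and any tree decomposition puts a clique entirely inside one bag — forcing width ≥ 4. Therefore the treewidth is 4.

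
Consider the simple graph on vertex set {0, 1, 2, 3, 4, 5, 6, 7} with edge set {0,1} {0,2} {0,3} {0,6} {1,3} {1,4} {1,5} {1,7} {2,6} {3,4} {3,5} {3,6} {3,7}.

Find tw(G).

A width-2 tree decomposition is:
Bags: B1 = {1, 3, 7}  B2 = {0, 1, 3}  B3 = {1, 3, 5}  B4 = {0, 3, 6}  B5 = {0, 2, 6}  B6 = {1, 3, 4}
Tree: B1–B2, B2–B3, B2–B4, B4–B5, B2–B6
The largest bag has 3 vertices, giving width 2; this decomposition certifies tw(G) ≤ 2. For the lower bound, the 3 vertices {0, 2, 6} are pairwise adjacent, and any tree decomposition puts a clique entirely inside one bag — forcing width ≥ 2. Combining the bounds, tw(G) = 2.

2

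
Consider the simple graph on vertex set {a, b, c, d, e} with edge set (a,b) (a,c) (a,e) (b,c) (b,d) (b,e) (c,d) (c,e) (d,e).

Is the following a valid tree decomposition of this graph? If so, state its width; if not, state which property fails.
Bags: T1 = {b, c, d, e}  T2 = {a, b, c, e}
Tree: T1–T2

Yes; width 3.

Every vertex of G appears in some bag (union = {a, b, c, d, e}); every edge is covered by a bag; and for each vertex v the set of bags containing v is connected in the bag tree. The decomposition is therefore valid. The largest bag has 4 vertices, so the width is 3.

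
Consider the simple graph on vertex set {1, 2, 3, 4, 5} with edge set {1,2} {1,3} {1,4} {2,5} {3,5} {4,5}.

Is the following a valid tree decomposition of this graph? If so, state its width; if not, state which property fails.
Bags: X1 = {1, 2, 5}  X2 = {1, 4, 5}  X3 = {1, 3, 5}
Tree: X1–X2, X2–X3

Vertex coverage: the bags together contain {1, 2, 3, 4, 5}, the full vertex set. Edge coverage: each edge of G has both endpoints in at least one bag. Running intersection: for every vertex, the bags containing it form a connected subtree. All three properties hold, so this is a valid tree decomposition of width max|bag| − 1 = 2, and hence tw(G) ≤ 2.

Yes; width 2.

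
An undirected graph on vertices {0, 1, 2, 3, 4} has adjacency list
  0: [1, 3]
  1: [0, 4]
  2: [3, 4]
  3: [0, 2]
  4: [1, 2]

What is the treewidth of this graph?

2

A width-2 tree decomposition is:
Bags: B1 = {1, 2, 4}  B2 = {0, 1, 2}  B3 = {0, 2, 3}
Tree: B1–B2, B2–B3
Each bag holds 3 vertices, so the decomposition has width 2, which upper-bounds the treewidth. The edges 2–4–1–0–3–2 form a cycle, so G is not a tree and its treewidth is at least 2. Combining the bounds, tw(G) = 2.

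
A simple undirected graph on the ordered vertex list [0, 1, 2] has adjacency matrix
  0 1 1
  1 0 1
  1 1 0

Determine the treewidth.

A width-2 tree decomposition is:
Bags: B1 = {0, 1, 2}
Tree: (single bag)
A single bag containing all 3 vertices is trivially a valid decomposition of width 2. On the other hand G contains the 3-clique {0, 1, 2}. A clique must lie in a single bag of any decomposition, so no decomposition can have width below 2. Hence tw(G) = 2 exactly.

2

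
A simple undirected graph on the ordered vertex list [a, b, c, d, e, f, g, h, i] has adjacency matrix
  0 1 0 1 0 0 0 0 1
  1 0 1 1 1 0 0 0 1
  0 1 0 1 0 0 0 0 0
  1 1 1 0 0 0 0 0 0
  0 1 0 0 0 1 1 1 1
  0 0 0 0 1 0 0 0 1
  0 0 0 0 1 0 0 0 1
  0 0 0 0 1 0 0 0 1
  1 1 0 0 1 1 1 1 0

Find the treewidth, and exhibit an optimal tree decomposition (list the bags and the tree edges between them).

Treewidth 2.
One such decomposition:
Bags: B1 = {a, b, i}  B2 = {b, e, i}  B3 = {e, h, i}  B4 = {e, f, i}  B5 = {a, b, d}  B6 = {b, c, d}  B7 = {e, g, i}
Tree: B1–B2, B2–B3, B3–B4, B1–B5, B5–B6, B4–B7

The largest bag has 3 vertices, giving width 2; this decomposition certifies tw(G) ≤ 2. Conversely, {b, c, d} is a clique of size 3, and the vertices of any clique must share a bag in every tree decomposition; so some bag has ≥ 3 vertices and tw(G) ≥ 2. Therefore the treewidth is 2.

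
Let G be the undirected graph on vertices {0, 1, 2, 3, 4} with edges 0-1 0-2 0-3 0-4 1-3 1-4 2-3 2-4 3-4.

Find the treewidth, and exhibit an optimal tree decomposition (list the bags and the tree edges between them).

Treewidth 3.
One such decomposition:
Bags: B1 = {0, 1, 3, 4}  B2 = {0, 2, 3, 4}
Tree: B1–B2

Each bag holds 4 vertices, so the decomposition has width 3, which upper-bounds the treewidth. For the lower bound, the 4 vertices {0, 1, 3, 4} are pairwise adjacent, and any tree decomposition puts a clique entirely inside one bag — forcing width ≥ 3. Therefore the treewidth is 3.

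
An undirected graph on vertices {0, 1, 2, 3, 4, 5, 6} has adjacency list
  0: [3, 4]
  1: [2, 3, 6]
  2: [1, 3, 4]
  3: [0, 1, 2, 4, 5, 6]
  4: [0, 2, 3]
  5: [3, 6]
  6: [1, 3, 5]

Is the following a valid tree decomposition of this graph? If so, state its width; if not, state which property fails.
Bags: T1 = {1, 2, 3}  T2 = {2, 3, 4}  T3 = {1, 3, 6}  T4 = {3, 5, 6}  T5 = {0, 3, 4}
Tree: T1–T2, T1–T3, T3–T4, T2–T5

Yes; width 2.

Every vertex of G appears in some bag (union = {0, 1, 2, 3, 4, 5, 6}); every edge is covered by a bag; and for each vertex v the set of bags containing v is connected in the bag tree. The decomposition is therefore valid. The largest bag has 3 vertices, so the width is 2.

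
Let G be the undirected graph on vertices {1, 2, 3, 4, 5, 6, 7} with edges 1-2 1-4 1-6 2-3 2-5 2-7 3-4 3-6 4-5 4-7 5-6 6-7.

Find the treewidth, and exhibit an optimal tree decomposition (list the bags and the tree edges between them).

Every bag has size at most 4, so the width is 4 − 1 = 3 and tw(G) ≤ 3. For the lower bound: the 4 vertex sets {1,4}, {3,6}, {2}, {5} are disjoint, each induces a connected subgraph, and every pair is joined by at least one edge of G. Contracting each set to a single vertex therefore yields K_{4} as a minor, and since treewidth is minor-monotone, tw(G) ≥ tw(K_{4}) = 3. The upper and lower bounds meet at 3, so that is the treewidth.

Treewidth 3.
One such decomposition:
Bags: B1 = {1, 2, 4, 6}  B2 = {2, 3, 4, 6}  B3 = {2, 4, 5, 6}  B4 = {2, 4, 6, 7}
Tree: B1–B2, B2–B3, B3–B4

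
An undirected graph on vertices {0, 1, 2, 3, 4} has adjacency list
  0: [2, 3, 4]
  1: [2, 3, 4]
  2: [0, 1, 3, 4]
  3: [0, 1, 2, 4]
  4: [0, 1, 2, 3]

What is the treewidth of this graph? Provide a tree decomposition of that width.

Each bag holds 4 vertices, so the decomposition has width 3, which upper-bounds the treewidth. For the lower bound, the 4 vertices {0, 2, 3, 4} are pairwise adjacent, and any tree decomposition puts a clique entirely inside one bag — forcing width ≥ 3. Therefore the treewidth is 3.

Treewidth 3.
One optimal decomposition is:
Bags: B1 = {1, 2, 3, 4}  B2 = {0, 2, 3, 4}
Tree: B1–B2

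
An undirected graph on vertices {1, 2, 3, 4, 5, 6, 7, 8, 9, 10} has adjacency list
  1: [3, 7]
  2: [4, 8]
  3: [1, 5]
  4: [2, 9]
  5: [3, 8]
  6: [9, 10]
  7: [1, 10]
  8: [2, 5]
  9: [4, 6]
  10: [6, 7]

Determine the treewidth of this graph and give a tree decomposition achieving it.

Treewidth 2.
One such decomposition:
Bags: B1 = {4, 6, 9}  B2 = {4, 6, 10}  B3 = {4, 7, 10}  B4 = {1, 4, 7}  B5 = {1, 3, 4}  B6 = {3, 4, 5}  B7 = {4, 5, 8}  B8 = {2, 4, 8}
Tree: B1–B2, B2–B3, B3–B4, B4–B5, B5–B6, B6–B7, B7–B8

Each bag holds 3 vertices, so the decomposition has width 2, which upper-bounds the treewidth. Since 4–9–6–10–7–1–3–5–8–2–4 is a cycle in G, G is not acyclic. Forests are exactly the graphs of treewidth ≤ 1, so tw(G) ≥ 2. The upper and lower bounds meet at 2, so that is the treewidth.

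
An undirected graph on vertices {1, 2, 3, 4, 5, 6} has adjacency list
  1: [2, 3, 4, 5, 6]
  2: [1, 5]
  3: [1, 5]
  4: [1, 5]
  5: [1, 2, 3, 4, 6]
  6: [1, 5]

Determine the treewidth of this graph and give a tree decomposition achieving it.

Every bag has size at most 3, so the width is 3 − 1 = 2 and tw(G) ≤ 2. Conversely, {1, 2, 5} is a clique of size 3, and the vertices of any clique must share a bag in every tree decomposition; so some bag has ≥ 3 vertices and tw(G) ≥ 2. Therefore the treewidth is 2.

Treewidth 2.
One such decomposition:
Bags: B1 = {1, 3, 5}  B2 = {1, 2, 5}  B3 = {1, 5, 6}  B4 = {1, 4, 5}
Tree: B1–B2, B2–B3, B3–B4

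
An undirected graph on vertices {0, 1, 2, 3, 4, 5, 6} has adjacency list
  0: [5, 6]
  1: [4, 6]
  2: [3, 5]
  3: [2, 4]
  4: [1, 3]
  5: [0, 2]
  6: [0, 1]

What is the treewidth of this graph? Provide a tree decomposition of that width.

Each bag holds 3 vertices, so the decomposition has width 2, which upper-bounds the treewidth. The edges 3–2–5–0–6–1–4–3 form a cycle, so G is not a tree and its treewidth is at least 2. Combining the bounds, tw(G) = 2.

Treewidth 2.
One optimal decomposition is:
Bags: B1 = {2, 3, 5}  B2 = {0, 3, 5}  B3 = {0, 3, 6}  B4 = {1, 3, 6}  B5 = {1, 3, 4}
Tree: B1–B2, B2–B3, B3–B4, B4–B5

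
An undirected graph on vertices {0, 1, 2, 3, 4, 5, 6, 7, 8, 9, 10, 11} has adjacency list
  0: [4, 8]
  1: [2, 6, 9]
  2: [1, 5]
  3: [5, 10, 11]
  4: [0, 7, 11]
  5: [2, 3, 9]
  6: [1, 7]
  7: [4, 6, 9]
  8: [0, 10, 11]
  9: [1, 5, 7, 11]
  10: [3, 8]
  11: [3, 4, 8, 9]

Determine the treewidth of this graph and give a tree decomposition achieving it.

Treewidth 3.
One optimal decomposition is:
Bags: B1 = {0, 3, 8, 10}  B2 = {0, 3, 8, 11}  B3 = {0, 3, 4, 11}  B4 = {3, 4, 5, 11}  B5 = {4, 5, 9, 11}  B6 = {4, 5, 7, 9}  B7 = {2, 5, 7, 9}  B8 = {1, 2, 7, 9}  B9 = {1, 2, 6, 7}
Tree: B1–B2, B2–B3, B3–B4, B4–B5, B5–B6, B6–B7, B7–B8, B8–B9

The largest bag has 4 vertices, giving width 3; this decomposition certifies tw(G) ≤ 3. For the lower bound: the 4 vertex sets {0,8,10}, {3}, {11}, {4,5,7,9} are disjoint, each induces a connected subgraph, and every pair is joined by at least one edge of G. Contracting each set to a single vertex therefore yields K_{4} as a minor, and since treewidth is minor-monotone, tw(G) ≥ tw(K_{4}) = 3. Therefore the treewidth is 3.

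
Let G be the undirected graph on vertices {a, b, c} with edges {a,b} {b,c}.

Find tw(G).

A width-1 tree decomposition is:
Bags: B1 = {a, b}  B2 = {b, c}
Tree: B1–B2
Each bag holds 2 vertices, so the decomposition has width 1, which upper-bounds the treewidth. G has an edge, so its treewidth is at least 1. The upper and lower bounds meet at 1, so that is the treewidth.

1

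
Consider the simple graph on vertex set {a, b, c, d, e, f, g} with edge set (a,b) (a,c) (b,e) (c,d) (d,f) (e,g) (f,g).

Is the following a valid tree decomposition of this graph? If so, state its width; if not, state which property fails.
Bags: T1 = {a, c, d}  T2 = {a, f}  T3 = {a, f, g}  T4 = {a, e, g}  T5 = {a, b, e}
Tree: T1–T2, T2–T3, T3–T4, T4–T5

No — edge (d,f) lies in no bag.

A tree decomposition must satisfy three properties: every vertex lies in some bag; for every edge, both endpoints lie together in some bag; and for every vertex, the bags containing it form a connected subtree. Here edge (d,f) lies in no bag, so the decomposition is invalid.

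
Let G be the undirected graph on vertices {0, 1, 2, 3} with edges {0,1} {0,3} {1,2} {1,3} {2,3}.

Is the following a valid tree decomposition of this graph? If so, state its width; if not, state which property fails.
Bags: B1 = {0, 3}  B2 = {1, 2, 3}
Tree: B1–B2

A tree decomposition must satisfy three properties: every vertex lies in some bag; for every edge, both endpoints lie together in some bag; and for every vertex, the bags containing it form a connected subtree. Here edge (1,0) lies in no bag, so the decomposition is invalid.

No — edge (1,0) lies in no bag.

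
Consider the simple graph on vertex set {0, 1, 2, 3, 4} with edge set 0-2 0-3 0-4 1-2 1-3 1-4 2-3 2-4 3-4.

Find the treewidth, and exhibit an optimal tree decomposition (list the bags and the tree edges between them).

Every bag has size at most 4, so the width is 4 − 1 = 3 and tw(G) ≤ 3. Conversely, {0, 2, 3, 4} is a clique of size 4, and the vertices of any clique must share a bag in every tree decomposition; so some bag has ≥ 4 vertices and tw(G) ≥ 3. Therefore the treewidth is 3.

Treewidth 3.
One optimal decomposition is:
Bags: B1 = {0, 2, 3, 4}  B2 = {1, 2, 3, 4}
Tree: B1–B2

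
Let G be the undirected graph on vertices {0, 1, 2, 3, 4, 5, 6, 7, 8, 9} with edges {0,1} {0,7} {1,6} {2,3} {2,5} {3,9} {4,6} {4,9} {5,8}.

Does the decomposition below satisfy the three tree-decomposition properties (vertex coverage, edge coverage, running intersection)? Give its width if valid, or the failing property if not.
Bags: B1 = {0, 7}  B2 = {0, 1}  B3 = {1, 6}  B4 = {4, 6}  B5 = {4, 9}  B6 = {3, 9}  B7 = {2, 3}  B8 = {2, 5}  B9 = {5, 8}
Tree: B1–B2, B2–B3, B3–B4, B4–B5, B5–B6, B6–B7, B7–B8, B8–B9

Vertex coverage: the bags together contain {0, 1, 2, 3, 4, 5, 6, 7, 8, 9}, the full vertex set. Edge coverage: each edge of G has both endpoints in at least one bag. Running intersection: for every vertex, the bags containing it form a connected subtree. All three properties hold, so this is a valid tree decomposition of width max|bag| − 1 = 1, and hence tw(G) ≤ 1.

Yes; width 1.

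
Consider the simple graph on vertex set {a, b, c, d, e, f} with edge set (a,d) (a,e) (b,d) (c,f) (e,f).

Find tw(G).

1

A width-1 tree decomposition is:
Bags: B1 = {b, d}  B2 = {a, d}  B3 = {a, e}  B4 = {e, f}  B5 = {c, f}
Tree: B1–B2, B2–B3, B3–B4, B4–B5
Every bag has size at most 2, so the width is 2 − 1 = 1 and tw(G) ≤ 1. G has an edge, so its treewidth is at least 1. Hence tw(G) = 1 exactly.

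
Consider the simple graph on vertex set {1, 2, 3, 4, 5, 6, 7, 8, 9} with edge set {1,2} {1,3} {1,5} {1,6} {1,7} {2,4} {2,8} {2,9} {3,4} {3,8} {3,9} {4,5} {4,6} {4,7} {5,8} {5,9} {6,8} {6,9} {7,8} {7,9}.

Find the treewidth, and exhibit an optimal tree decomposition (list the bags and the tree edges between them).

Every bag has size at most 5, so the width is 5 − 1 = 4 and tw(G) ≤ 4. For the lower bound: the 5 vertex sets {3,8}, {1,6}, {5,9}, {4}, {2} are disjoint, each induces a connected subgraph, and every pair is joined by at least one edge of G. Contracting each set to a single vertex therefore yields K_{5} as a minor, and since treewidth is minor-monotone, tw(G) ≥ tw(K_{5}) = 4. Hence tw(G) = 4 exactly.

Treewidth 4.
One such decomposition:
Bags: B1 = {1, 3, 4, 8, 9}  B2 = {1, 4, 6, 8, 9}  B3 = {1, 4, 5, 8, 9}  B4 = {1, 2, 4, 8, 9}  B5 = {1, 4, 7, 8, 9}
Tree: B1–B2, B2–B3, B3–B4, B4–B5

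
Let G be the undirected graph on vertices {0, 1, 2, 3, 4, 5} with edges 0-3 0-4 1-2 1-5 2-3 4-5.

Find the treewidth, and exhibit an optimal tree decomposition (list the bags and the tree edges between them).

Every bag has size at most 3, so the width is 3 − 1 = 2 and tw(G) ≤ 2. Since 5–4–0–3–2–1–5 is a cycle in G, G is not acyclic. Forests are exactly the graphs of treewidth ≤ 1, so tw(G) ≥ 2. Hence tw(G) = 2 exactly.

Treewidth 2.
One optimal decomposition is:
Bags: B1 = {0, 4, 5}  B2 = {0, 3, 5}  B3 = {2, 3, 5}  B4 = {1, 2, 5}
Tree: B1–B2, B2–B3, B3–B4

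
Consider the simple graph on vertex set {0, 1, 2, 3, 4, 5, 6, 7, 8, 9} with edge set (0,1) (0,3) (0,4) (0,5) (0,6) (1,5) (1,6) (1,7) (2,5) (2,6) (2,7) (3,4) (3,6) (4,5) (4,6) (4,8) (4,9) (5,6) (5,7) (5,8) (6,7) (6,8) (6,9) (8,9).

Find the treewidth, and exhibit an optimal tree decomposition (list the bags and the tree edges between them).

Treewidth 3.
Bags: B1 = {0, 1, 5, 6}  B2 = {1, 5, 6, 7}  B3 = {2, 5, 6, 7}  B4 = {0, 4, 5, 6}  B5 = {4, 5, 6, 8}  B6 = {4, 6, 8, 9}  B7 = {0, 3, 4, 6}
Tree: B1–B2, B2–B3, B1–B4, B4–B5, B5–B6, B4–B7

The largest bag has 4 vertices, giving width 3; this decomposition certifies tw(G) ≤ 3. For the lower bound, the 4 vertices {4, 6, 8, 9} are pairwise adjacent, and any tree decomposition puts a clique entirely inside one bag — forcing width ≥ 3. Hence tw(G) = 3 exactly.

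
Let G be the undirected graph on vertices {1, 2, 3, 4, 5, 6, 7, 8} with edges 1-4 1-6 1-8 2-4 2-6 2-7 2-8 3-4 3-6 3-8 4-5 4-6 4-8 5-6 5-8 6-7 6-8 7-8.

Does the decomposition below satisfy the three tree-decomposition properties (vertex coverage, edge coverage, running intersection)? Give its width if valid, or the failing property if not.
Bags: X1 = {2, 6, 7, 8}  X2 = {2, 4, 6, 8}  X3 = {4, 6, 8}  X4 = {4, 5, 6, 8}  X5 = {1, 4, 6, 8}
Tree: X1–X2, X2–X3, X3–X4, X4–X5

A tree decomposition must satisfy three properties: every vertex lies in some bag; for every edge, both endpoints lie together in some bag; and for every vertex, the bags containing it form a connected subtree. Here vertex 3 appears in no bag, so the decomposition is invalid.

No — vertex 3 appears in no bag.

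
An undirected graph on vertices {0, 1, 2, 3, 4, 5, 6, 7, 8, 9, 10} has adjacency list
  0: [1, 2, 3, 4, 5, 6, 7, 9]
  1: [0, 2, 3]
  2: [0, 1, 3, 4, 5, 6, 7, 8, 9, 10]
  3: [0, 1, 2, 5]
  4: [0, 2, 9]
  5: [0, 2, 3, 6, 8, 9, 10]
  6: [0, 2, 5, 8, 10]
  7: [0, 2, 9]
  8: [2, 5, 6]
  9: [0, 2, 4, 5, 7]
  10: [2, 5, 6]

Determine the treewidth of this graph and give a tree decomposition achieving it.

The largest bag has 4 vertices, giving width 3; this decomposition certifies tw(G) ≤ 3. Conversely, {0, 1, 2, 3} is a clique of size 4, and the vertices of any clique must share a bag in every tree decomposition; so some bag has ≥ 4 vertices and tw(G) ≥ 3. Hence tw(G) = 3 exactly.

Treewidth 3.
One such decomposition:
Bags: B1 = {0, 2, 5, 9}  B2 = {0, 2, 4, 9}  B3 = {0, 2, 3, 5}  B4 = {0, 2, 5, 6}  B5 = {2, 5, 6, 10}  B6 = {2, 5, 6, 8}  B7 = {0, 2, 7, 9}  B8 = {0, 1, 2, 3}
Tree: B1–B2, B1–B3, B1–B4, B4–B5, B5–B6, B1–B7, B3–B8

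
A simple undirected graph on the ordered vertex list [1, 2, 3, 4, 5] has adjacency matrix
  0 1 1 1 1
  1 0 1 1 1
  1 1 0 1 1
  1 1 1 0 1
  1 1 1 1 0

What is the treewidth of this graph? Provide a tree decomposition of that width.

Treewidth 4.
One optimal decomposition is:
Bags: B1 = {1, 2, 3, 4, 5}
Tree: (single bag)

With just one bag of size 5, the width is 5 − 1 = 4, so tw(G) ≤ 4. For the lower bound, the 5 vertices {1, 2, 3, 4, 5} are pairwise adjacent, and any tree decomposition puts a clique entirely inside one bag — forcing width ≥ 4. The upper and lower bounds meet at 4, so that is the treewidth.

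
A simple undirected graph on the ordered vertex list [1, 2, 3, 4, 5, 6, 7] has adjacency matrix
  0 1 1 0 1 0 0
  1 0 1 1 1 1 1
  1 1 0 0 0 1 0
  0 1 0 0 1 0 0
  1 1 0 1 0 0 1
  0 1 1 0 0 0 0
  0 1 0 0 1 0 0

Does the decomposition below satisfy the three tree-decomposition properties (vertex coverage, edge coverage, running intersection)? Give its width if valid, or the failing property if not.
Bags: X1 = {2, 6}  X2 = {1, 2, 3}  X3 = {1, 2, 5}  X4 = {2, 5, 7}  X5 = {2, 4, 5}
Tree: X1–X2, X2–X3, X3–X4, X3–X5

A tree decomposition must satisfy three properties: every vertex lies in some bag; for every edge, both endpoints lie together in some bag; and for every vertex, the bags containing it form a connected subtree. Here edge (3,6) lies in no bag, so the decomposition is invalid.

No — edge (3,6) lies in no bag.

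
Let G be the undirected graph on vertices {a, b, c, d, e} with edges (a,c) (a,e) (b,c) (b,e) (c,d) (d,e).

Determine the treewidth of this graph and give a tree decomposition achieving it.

Treewidth 2.
One such decomposition:
Bags: B1 = {b, c, e}  B2 = {a, c, e}  B3 = {c, d, e}
Tree: B1–B2, B2–B3

Each bag holds 3 vertices, so the decomposition has width 2, which upper-bounds the treewidth. The edges b–e–a–c–b form a cycle, so G is not a tree and its treewidth is at least 2. The upper and lower bounds meet at 2, so that is the treewidth.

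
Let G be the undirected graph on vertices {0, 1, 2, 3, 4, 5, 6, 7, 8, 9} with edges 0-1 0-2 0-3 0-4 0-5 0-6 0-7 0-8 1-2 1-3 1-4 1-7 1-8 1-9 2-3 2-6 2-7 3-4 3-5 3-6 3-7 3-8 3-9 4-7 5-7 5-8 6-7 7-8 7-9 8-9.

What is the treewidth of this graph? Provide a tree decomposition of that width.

Treewidth 4.
One such decomposition:
Bags: B1 = {0, 2, 3, 6, 7}  B2 = {0, 1, 2, 3, 7}  B3 = {0, 1, 3, 7, 8}  B4 = {0, 1, 3, 4, 7}  B5 = {1, 3, 7, 8, 9}  B6 = {0, 3, 5, 7, 8}
Tree: B1–B2, B2–B3, B3–B4, B3–B5, B3–B6

Every bag has size at most 5, so the width is 5 − 1 = 4 and tw(G) ≤ 4. On the other hand G contains the 5-clique {0, 1, 3, 7, 8}. A clique must lie in a single bag of any decomposition, so no decomposition can have width below 4. Therefore the treewidth is 4.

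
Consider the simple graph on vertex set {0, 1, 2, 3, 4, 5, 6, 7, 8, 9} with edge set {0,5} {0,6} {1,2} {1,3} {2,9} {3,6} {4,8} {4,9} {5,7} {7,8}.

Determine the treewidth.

A width-2 tree decomposition is:
Bags: B1 = {2, 4, 9}  B2 = {1, 2, 4}  B3 = {1, 3, 4}  B4 = {3, 4, 6}  B5 = {0, 4, 6}  B6 = {0, 4, 5}  B7 = {4, 5, 7}  B8 = {4, 7, 8}
Tree: B1–B2, B2–B3, B3–B4, B4–B5, B5–B6, B6–B7, B7–B8
The largest bag has 3 vertices, giving width 2; this decomposition certifies tw(G) ≤ 2. The edges 4–9–2–1–3–6–0–5–7–8–4 form a cycle, so G is not a tree and its treewidth is at least 2. Hence tw(G) = 2 exactly.

2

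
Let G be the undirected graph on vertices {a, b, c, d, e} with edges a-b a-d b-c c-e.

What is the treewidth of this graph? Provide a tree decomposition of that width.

Treewidth 1.
One such decomposition:
Bags: B1 = {a, d}  B2 = {a, b}  B3 = {b, c}  B4 = {c, e}
Tree: B1–B2, B2–B3, B3–B4

Each bag holds 2 vertices, so the decomposition has width 1, which upper-bounds the treewidth. Any graph with an edge has treewidth ≥ 1, and G has the edge d–a. Hence tw(G) = 1 exactly.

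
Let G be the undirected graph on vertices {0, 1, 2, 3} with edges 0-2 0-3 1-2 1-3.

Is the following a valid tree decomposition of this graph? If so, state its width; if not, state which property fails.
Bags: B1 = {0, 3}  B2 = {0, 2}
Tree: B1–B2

A tree decomposition must satisfy three properties: every vertex lies in some bag; for every edge, both endpoints lie together in some bag; and for every vertex, the bags containing it form a connected subtree. Here vertex 1 appears in no bag, so the decomposition is invalid.

No — vertex 1 appears in no bag.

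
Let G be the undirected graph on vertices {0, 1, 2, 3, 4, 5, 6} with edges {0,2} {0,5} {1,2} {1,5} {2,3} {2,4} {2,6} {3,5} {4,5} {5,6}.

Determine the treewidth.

A width-2 tree decomposition is:
Bags: B1 = {2, 5, 6}  B2 = {0, 2, 5}  B3 = {2, 4, 5}  B4 = {2, 3, 5}  B5 = {1, 2, 5}
Tree: B1–B2, B2–B3, B3–B4, B4–B5
The largest bag has 3 vertices, giving width 2; this decomposition certifies tw(G) ≤ 2. Since 2–6–5–0–2 is a cycle in G, G is not acyclic. Forests are exactly the graphs of treewidth ≤ 1, so tw(G) ≥ 2. The upper and lower bounds meet at 2, so that is the treewidth.

2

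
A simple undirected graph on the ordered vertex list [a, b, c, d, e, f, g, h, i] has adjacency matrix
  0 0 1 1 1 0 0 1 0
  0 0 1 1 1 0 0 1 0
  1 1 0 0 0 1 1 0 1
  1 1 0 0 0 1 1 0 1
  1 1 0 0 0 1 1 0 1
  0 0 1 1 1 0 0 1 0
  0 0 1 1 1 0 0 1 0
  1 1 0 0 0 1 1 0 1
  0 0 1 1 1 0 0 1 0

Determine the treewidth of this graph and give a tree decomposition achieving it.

Treewidth 4.
One optimal decomposition is:
Bags: B1 = {b, c, d, e, h}  B2 = {c, d, e, h, i}  B3 = {c, d, e, g, h}  B4 = {a, c, d, e, h}  B5 = {c, d, e, f, h}
Tree: B1–B2, B2–B3, B3–B4, B4–B5

Each bag holds 5 vertices, so the decomposition has width 4, which upper-bounds the treewidth. For the lower bound: the 5 vertex sets {b,h}, {e,i}, {c,g}, {d}, {a} are disjoint, each induces a connected subgraph, and every pair is joined by at least one edge of G. Contracting each set to a single vertex therefore yields K_{5} as a minor, and since treewidth is minor-monotone, tw(G) ≥ tw(K_{5}) = 4. Therefore the treewidth is 4.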